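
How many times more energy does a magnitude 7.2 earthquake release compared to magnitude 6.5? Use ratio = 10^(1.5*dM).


M2 - M1 = 7.2 - 6.5 = 0.7
1.5 * 0.7 = 1.05
ratio = 10^1.05 = 11.22

11.22


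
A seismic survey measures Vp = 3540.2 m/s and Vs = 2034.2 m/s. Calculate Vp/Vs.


Vp/Vs = 3540.2 / 2034.2
= 1.7403

1.7403


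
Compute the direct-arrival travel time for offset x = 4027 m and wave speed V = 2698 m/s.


t = x / V
= 4027 / 2698
= 1.4926 s

1.4926


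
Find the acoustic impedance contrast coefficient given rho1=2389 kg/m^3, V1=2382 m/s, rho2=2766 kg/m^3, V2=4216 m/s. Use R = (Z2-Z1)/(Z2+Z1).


Z1 = 2389 * 2382 = 5690598
Z2 = 2766 * 4216 = 11661456
R = (11661456 - 5690598) / (11661456 + 5690598) = 5970858 / 17352054 = 0.3441

0.3441


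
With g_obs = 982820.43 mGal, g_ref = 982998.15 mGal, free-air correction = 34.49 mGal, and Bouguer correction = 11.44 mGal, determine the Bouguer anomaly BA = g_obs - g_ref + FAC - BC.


BA = g_obs - g_ref + FAC - BC
= 982820.43 - 982998.15 + 34.49 - 11.44
= -154.67 mGal

-154.67


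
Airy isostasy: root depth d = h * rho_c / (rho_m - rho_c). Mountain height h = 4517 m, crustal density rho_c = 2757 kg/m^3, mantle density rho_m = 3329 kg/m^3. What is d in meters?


rho_m - rho_c = 3329 - 2757 = 572
d = 4517 * 2757 / 572
= 12453369 / 572
= 21771.62 m

21771.62


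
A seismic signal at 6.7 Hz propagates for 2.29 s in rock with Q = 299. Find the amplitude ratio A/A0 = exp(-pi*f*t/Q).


pi*f*t/Q = pi*6.7*2.29/299 = 0.161209
A/A0 = exp(-0.161209) = 0.851114

0.851114


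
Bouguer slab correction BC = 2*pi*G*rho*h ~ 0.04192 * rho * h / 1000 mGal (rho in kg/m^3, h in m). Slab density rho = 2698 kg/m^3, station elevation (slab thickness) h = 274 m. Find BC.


BC = 0.04192 * rho * h / 1000
= 0.04192 * 2698 * 274 / 1000
= 30.9894 mGal

30.9894


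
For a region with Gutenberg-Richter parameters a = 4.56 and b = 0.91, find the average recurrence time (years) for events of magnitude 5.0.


log10(N) = 4.56 - 0.91*5.0 = 0.01
N = 10^0.01 = 1.023293
T = 1/N = 1/1.023293 = 0.9772 years

0.9772


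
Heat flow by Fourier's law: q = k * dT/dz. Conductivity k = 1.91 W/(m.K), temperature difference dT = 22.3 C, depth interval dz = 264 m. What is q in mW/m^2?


q = k * dT / dz * 1000
= 1.91 * 22.3 / 264 * 1000
= 0.161337 * 1000
= 161.3371 mW/m^2

161.3371


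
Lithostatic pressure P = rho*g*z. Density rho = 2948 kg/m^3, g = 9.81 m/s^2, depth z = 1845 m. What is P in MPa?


P = rho * g * z / 1e6
= 2948 * 9.81 * 1845 / 1e6
= 53357178.6 / 1e6
= 53.3572 MPa

53.3572


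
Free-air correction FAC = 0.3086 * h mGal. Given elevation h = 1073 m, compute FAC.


FAC = 0.3086 * h
= 0.3086 * 1073
= 331.1278 mGal

331.1278


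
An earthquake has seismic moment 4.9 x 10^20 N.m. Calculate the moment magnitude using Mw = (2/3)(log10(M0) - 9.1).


log10(M0) = log10(4.9 x 10^20) = 20.6902
Mw = 2/3 * (20.6902 - 9.1)
= 2/3 * 11.5902
= 7.73

7.73


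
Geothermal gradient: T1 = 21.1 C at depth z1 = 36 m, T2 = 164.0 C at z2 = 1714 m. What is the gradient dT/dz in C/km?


dT = 164.0 - 21.1 = 142.9 C
dz = 1714 - 36 = 1678 m
gradient = dT/dz * 1000 = 142.9/1678 * 1000 = 85.1609 C/km

85.1609


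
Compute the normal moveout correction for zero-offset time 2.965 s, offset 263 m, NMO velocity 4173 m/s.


x/Vnmo = 263/4173 = 0.063024
(x/Vnmo)^2 = 0.003972
t0^2 = 8.791225
sqrt(8.791225 + 0.003972) = 2.96567
dt = 2.96567 - 2.965 = 0.00067

6.700000e-04


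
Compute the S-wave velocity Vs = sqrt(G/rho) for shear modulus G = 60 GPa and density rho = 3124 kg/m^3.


Convert G to Pa: G = 60e9 Pa
Compute G/rho = 60e9 / 3124 = 19206145.9667
Vs = sqrt(19206145.9667) = 4382.48 m/s

4382.48


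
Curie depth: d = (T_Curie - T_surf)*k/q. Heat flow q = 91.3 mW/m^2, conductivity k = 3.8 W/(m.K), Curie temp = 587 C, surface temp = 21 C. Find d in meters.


T_Curie - T_surf = 587 - 21 = 566 C
Convert q to W/m^2: 91.3 mW/m^2 = 0.0913 W/m^2
d = 566 * 3.8 / 0.0913 = 23557.5 m

23557.5


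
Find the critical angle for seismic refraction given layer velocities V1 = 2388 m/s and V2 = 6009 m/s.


V1/V2 = 2388/6009 = 0.397404
theta_c = arcsin(0.397404) = 23.416 degrees

23.416


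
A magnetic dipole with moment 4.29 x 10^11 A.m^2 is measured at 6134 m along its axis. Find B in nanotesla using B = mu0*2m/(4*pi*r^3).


m = 4.29 x 10^11 = 429000000000 A.m^2
2m = 858000000000 A.m^2
r^3 = 6134^3 = 230797614104
B = (4pi*10^-7) * 858000000000 / (4*pi * 230797614104) * 1e9
= 1078194.598712 / 2900288355740.71 * 1e9
= 371.7543 nT

371.7543


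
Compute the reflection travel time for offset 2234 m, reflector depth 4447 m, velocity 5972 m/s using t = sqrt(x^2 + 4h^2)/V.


x^2 + 4h^2 = 2234^2 + 4*4447^2 = 4990756 + 79103236 = 84093992
sqrt(84093992) = 9170.2776
t = 9170.2776 / 5972 = 1.5355 s

1.5355


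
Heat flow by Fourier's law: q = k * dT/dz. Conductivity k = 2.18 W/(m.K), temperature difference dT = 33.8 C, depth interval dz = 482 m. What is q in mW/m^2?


q = k * dT / dz * 1000
= 2.18 * 33.8 / 482 * 1000
= 0.152871 * 1000
= 152.8714 mW/m^2

152.8714


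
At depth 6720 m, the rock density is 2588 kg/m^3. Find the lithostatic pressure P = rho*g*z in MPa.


P = rho * g * z / 1e6
= 2588 * 9.81 * 6720 / 1e6
= 170609241.6 / 1e6
= 170.6092 MPa

170.6092


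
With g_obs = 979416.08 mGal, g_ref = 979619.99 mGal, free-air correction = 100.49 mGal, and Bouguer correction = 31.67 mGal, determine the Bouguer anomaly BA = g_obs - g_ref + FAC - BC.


BA = g_obs - g_ref + FAC - BC
= 979416.08 - 979619.99 + 100.49 - 31.67
= -135.09 mGal

-135.09


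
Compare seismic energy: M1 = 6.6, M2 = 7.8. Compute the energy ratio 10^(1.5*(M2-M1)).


M2 - M1 = 7.8 - 6.6 = 1.2
1.5 * 1.2 = 1.8
ratio = 10^1.8 = 63.1

63.1


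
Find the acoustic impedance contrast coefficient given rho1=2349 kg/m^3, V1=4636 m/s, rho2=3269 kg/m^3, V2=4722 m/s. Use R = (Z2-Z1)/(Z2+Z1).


Z1 = 2349 * 4636 = 10889964
Z2 = 3269 * 4722 = 15436218
R = (15436218 - 10889964) / (15436218 + 10889964) = 4546254 / 26326182 = 0.1727

0.1727


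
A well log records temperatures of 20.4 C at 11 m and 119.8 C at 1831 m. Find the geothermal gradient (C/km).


dT = 119.8 - 20.4 = 99.4 C
dz = 1831 - 11 = 1820 m
gradient = dT/dz * 1000 = 99.4/1820 * 1000 = 54.6154 C/km

54.6154


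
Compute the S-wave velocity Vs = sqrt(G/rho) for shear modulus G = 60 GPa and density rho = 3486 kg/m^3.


Convert G to Pa: G = 60e9 Pa
Compute G/rho = 60e9 / 3486 = 17211703.9587
Vs = sqrt(17211703.9587) = 4148.7 m/s

4148.7


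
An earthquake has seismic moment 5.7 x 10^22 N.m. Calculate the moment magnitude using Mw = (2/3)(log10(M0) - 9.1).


log10(M0) = log10(5.7 x 10^22) = 22.7559
Mw = 2/3 * (22.7559 - 9.1)
= 2/3 * 13.6559
= 9.1

9.1


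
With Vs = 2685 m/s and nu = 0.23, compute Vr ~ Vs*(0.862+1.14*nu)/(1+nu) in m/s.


Numerator factor = 0.862 + 1.14*0.23 = 1.1242
Denominator = 1 + 0.23 = 1.23
Vr = 2685 * 1.1242 / 1.23 = 2454.05 m/s

2454.05


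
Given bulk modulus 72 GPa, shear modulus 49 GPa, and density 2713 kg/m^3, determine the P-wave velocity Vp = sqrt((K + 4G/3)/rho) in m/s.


First compute the effective modulus:
K + 4G/3 = 72e9 + 4*49e9/3 = 137333333333.33 Pa
Then divide by density:
137333333333.33 / 2713 = 50620469.3451 Pa/(kg/m^3)
Take the square root:
Vp = sqrt(50620469.3451) = 7114.81 m/s

7114.81


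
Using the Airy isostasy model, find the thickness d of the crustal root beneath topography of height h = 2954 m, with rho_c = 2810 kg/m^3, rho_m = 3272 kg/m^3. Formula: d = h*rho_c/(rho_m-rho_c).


rho_m - rho_c = 3272 - 2810 = 462
d = 2954 * 2810 / 462
= 8300740 / 462
= 17966.97 m

17966.97


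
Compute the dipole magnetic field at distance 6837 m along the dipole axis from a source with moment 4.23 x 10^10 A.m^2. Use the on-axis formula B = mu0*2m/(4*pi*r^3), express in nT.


m = 4.23 x 10^10 = 42300000000 A.m^2
2m = 84600000000 A.m^2
r^3 = 6837^3 = 319592618253
B = (4pi*10^-7) * 84600000000 / (4*pi * 319592618253) * 1e9
= 106311.495397 / 4016119286580.61 * 1e9
= 26.4712 nT

26.4712


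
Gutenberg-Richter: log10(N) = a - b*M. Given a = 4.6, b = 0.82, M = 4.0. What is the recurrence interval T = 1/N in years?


log10(N) = 4.6 - 0.82*4.0 = 1.32
N = 10^1.32 = 20.892961
T = 1/N = 1/20.892961 = 0.0479 years

0.0479


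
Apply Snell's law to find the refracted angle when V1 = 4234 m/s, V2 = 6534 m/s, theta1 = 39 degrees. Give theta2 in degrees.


sin(theta1) = sin(39 deg) = 0.62932
sin(theta2) = V2/V1 * sin(theta1) = 6534/4234 * 0.62932 = 0.971181
theta2 = arcsin(0.971181) = 76.2112 degrees

76.2112


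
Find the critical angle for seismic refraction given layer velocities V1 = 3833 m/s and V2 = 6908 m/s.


V1/V2 = 3833/6908 = 0.554864
theta_c = arcsin(0.554864) = 33.7013 degrees

33.7013


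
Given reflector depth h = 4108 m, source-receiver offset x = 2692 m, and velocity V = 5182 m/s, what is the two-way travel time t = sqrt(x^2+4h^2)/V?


x^2 + 4h^2 = 2692^2 + 4*4108^2 = 7246864 + 67502656 = 74749520
sqrt(74749520) = 8645.7805
t = 8645.7805 / 5182 = 1.6684 s

1.6684


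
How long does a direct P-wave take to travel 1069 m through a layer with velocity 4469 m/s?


t = x / V
= 1069 / 4469
= 0.2392 s

0.2392


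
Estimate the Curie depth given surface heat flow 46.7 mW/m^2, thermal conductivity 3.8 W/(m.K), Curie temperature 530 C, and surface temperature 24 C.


T_Curie - T_surf = 530 - 24 = 506 C
Convert q to W/m^2: 46.7 mW/m^2 = 0.0467 W/m^2
d = 506 * 3.8 / 0.0467 = 41173.45 m

41173.45


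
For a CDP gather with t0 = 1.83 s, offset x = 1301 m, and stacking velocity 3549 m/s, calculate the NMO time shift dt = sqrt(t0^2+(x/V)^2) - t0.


x/Vnmo = 1301/3549 = 0.366582
(x/Vnmo)^2 = 0.134382
t0^2 = 3.3489
sqrt(3.3489 + 0.134382) = 1.866355
dt = 1.866355 - 1.83 = 0.036355

0.036355


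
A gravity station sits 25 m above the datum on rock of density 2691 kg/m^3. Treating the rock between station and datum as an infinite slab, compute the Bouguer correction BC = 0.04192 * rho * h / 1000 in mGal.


BC = 0.04192 * rho * h / 1000
= 0.04192 * 2691 * 25 / 1000
= 2.8202 mGal

2.8202


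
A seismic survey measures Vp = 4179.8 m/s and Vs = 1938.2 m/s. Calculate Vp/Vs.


Vp/Vs = 4179.8 / 1938.2
= 2.1565

2.1565


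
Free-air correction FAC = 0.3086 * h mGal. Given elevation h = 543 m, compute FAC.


FAC = 0.3086 * h
= 0.3086 * 543
= 167.5698 mGal

167.5698


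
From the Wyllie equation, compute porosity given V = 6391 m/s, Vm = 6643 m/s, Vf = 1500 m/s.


1/V - 1/Vm = 1/6391 - 1/6643 = 5.94e-06
1/Vf - 1/Vm = 1/1500 - 1/6643 = 0.00051613
phi = 5.94e-06 / 0.00051613 = 0.0115

0.0115


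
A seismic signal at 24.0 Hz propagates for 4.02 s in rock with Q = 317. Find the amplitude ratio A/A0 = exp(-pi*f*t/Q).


pi*f*t/Q = pi*24.0*4.02/317 = 0.956154
A/A0 = exp(-0.956154) = 0.384368

0.384368


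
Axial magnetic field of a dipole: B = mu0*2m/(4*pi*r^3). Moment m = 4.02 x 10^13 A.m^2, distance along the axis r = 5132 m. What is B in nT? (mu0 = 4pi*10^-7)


m = 4.02 x 10^13 = 40200000000000 A.m^2
2m = 80400000000000 A.m^2
r^3 = 5132^3 = 135163659968
B = (4pi*10^-7) * 80400000000000 / (4*pi * 135163659968) * 1e9
= 101033619.739448 / 1698516644751.11 * 1e9
= 59483.444 nT

59483.444


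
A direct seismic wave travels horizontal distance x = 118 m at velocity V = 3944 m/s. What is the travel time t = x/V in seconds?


t = x / V
= 118 / 3944
= 0.0299 s

0.0299


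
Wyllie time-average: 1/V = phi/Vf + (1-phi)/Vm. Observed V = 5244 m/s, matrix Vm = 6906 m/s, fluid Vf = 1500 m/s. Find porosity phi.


1/V - 1/Vm = 1/5244 - 1/6906 = 4.589e-05
1/Vf - 1/Vm = 1/1500 - 1/6906 = 0.00052187
phi = 4.589e-05 / 0.00052187 = 0.0879

0.0879


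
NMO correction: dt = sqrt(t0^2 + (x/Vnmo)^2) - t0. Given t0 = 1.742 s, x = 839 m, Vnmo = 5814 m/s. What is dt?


x/Vnmo = 839/5814 = 0.144307
(x/Vnmo)^2 = 0.020824
t0^2 = 3.034564
sqrt(3.034564 + 0.020824) = 1.747967
dt = 1.747967 - 1.742 = 0.005967

0.005967


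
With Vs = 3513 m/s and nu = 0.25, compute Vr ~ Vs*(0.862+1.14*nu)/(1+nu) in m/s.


Numerator factor = 0.862 + 1.14*0.25 = 1.147
Denominator = 1 + 0.25 = 1.25
Vr = 3513 * 1.147 / 1.25 = 3223.53 m/s

3223.53


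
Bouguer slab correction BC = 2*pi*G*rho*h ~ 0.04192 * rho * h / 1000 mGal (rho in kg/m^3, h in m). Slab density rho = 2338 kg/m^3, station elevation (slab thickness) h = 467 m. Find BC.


BC = 0.04192 * rho * h / 1000
= 0.04192 * 2338 * 467 / 1000
= 45.7702 mGal

45.7702


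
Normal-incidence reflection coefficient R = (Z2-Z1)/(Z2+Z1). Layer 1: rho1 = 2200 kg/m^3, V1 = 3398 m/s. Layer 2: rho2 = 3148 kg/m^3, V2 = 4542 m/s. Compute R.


Z1 = 2200 * 3398 = 7475600
Z2 = 3148 * 4542 = 14298216
R = (14298216 - 7475600) / (14298216 + 7475600) = 6822616 / 21773816 = 0.3133

0.3133


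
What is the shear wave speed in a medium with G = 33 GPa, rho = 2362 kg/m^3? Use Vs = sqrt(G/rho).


Convert G to Pa: G = 33e9 Pa
Compute G/rho = 33e9 / 2362 = 13971210.8383
Vs = sqrt(13971210.8383) = 3737.81 m/s

3737.81


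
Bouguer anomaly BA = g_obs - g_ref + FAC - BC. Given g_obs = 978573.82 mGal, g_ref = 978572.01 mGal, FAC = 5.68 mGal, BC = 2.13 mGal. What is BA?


BA = g_obs - g_ref + FAC - BC
= 978573.82 - 978572.01 + 5.68 - 2.13
= 5.36 mGal

5.36


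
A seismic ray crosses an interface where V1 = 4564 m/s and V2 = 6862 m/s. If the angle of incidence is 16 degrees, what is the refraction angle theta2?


sin(theta1) = sin(16 deg) = 0.275637
sin(theta2) = V2/V1 * sin(theta1) = 6862/4564 * 0.275637 = 0.414422
theta2 = arcsin(0.414422) = 24.4829 degrees

24.4829


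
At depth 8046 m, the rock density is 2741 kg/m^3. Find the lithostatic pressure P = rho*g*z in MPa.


P = rho * g * z / 1e6
= 2741 * 9.81 * 8046 / 1e6
= 216350583.66 / 1e6
= 216.3506 MPa

216.3506


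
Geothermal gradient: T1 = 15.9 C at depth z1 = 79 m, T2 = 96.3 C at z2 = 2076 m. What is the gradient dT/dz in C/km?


dT = 96.3 - 15.9 = 80.4 C
dz = 2076 - 79 = 1997 m
gradient = dT/dz * 1000 = 80.4/1997 * 1000 = 40.2604 C/km

40.2604


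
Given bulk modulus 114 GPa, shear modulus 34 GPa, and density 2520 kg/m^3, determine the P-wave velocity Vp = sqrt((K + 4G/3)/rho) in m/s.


First compute the effective modulus:
K + 4G/3 = 114e9 + 4*34e9/3 = 159333333333.33 Pa
Then divide by density:
159333333333.33 / 2520 = 63227513.2275 Pa/(kg/m^3)
Take the square root:
Vp = sqrt(63227513.2275) = 7951.57 m/s

7951.57


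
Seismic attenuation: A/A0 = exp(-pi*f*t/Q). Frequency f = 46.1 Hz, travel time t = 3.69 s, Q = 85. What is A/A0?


pi*f*t/Q = pi*46.1*3.69/85 = 6.287214
A/A0 = exp(-6.287214) = 0.00186

0.00186


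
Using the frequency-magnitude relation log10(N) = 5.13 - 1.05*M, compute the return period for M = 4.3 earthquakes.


log10(N) = 5.13 - 1.05*4.3 = 0.615
N = 10^0.615 = 4.120975
T = 1/N = 1/4.120975 = 0.2427 years

0.2427


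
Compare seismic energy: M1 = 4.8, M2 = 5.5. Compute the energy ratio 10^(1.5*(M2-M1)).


M2 - M1 = 5.5 - 4.8 = 0.7
1.5 * 0.7 = 1.05
ratio = 10^1.05 = 11.22

11.22


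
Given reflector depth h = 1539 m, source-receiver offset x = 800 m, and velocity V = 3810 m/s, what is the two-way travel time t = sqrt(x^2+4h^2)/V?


x^2 + 4h^2 = 800^2 + 4*1539^2 = 640000 + 9474084 = 10114084
sqrt(10114084) = 3180.2648
t = 3180.2648 / 3810 = 0.8347 s

0.8347


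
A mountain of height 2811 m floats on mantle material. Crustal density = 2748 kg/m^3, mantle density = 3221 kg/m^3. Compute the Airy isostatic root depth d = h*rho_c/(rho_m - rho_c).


rho_m - rho_c = 3221 - 2748 = 473
d = 2811 * 2748 / 473
= 7724628 / 473
= 16331.14 m

16331.14


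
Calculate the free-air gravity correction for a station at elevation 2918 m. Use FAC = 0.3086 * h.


FAC = 0.3086 * h
= 0.3086 * 2918
= 900.4948 mGal

900.4948


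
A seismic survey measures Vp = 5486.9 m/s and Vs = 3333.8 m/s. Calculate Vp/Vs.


Vp/Vs = 5486.9 / 3333.8
= 1.6458

1.6458


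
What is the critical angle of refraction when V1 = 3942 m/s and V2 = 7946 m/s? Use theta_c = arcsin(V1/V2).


V1/V2 = 3942/7946 = 0.496099
theta_c = arcsin(0.496099) = 29.7422 degrees

29.7422


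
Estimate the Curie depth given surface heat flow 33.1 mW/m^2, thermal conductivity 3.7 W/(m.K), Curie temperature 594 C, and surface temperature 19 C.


T_Curie - T_surf = 594 - 19 = 575 C
Convert q to W/m^2: 33.1 mW/m^2 = 0.0331 W/m^2
d = 575 * 3.7 / 0.0331 = 64274.92 m

64274.92


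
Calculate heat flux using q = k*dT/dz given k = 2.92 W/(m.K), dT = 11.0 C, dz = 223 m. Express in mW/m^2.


q = k * dT / dz * 1000
= 2.92 * 11.0 / 223 * 1000
= 0.144036 * 1000
= 144.0359 mW/m^2

144.0359


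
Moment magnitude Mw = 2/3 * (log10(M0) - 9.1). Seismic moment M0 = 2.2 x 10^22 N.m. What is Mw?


log10(M0) = log10(2.2 x 10^22) = 22.3424
Mw = 2/3 * (22.3424 - 9.1)
= 2/3 * 13.2424
= 8.83

8.83


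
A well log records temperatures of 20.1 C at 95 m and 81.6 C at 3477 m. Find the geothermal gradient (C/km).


dT = 81.6 - 20.1 = 61.5 C
dz = 3477 - 95 = 3382 m
gradient = dT/dz * 1000 = 61.5/3382 * 1000 = 18.1845 C/km

18.1845


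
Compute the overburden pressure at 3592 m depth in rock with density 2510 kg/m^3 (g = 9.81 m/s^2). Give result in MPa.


P = rho * g * z / 1e6
= 2510 * 9.81 * 3592 / 1e6
= 88446175.2 / 1e6
= 88.4462 MPa

88.4462


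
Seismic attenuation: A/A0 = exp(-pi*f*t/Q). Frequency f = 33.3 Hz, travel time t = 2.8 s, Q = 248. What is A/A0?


pi*f*t/Q = pi*33.3*2.8/248 = 1.181137
A/A0 = exp(-1.181137) = 0.306929

0.306929


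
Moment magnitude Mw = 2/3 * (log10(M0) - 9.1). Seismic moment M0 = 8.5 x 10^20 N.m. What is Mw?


log10(M0) = log10(8.5 x 10^20) = 20.9294
Mw = 2/3 * (20.9294 - 9.1)
= 2/3 * 11.8294
= 7.89

7.89


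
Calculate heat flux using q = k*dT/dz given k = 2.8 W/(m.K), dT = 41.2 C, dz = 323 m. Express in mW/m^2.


q = k * dT / dz * 1000
= 2.8 * 41.2 / 323 * 1000
= 0.357152 * 1000
= 357.1517 mW/m^2

357.1517


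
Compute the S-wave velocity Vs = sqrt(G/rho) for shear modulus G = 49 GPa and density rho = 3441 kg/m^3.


Convert G to Pa: G = 49e9 Pa
Compute G/rho = 49e9 / 3441 = 14240046.4981
Vs = sqrt(14240046.4981) = 3773.6 m/s

3773.6


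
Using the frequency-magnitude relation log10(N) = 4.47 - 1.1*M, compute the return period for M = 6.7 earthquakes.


log10(N) = 4.47 - 1.1*6.7 = -2.9
N = 10^-2.9 = 0.001259
T = 1/N = 1/0.001259 = 794.3282 years

794.3282


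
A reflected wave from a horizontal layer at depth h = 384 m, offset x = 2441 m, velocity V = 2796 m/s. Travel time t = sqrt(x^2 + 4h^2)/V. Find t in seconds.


x^2 + 4h^2 = 2441^2 + 4*384^2 = 5958481 + 589824 = 6548305
sqrt(6548305) = 2558.9656
t = 2558.9656 / 2796 = 0.9152 s

0.9152


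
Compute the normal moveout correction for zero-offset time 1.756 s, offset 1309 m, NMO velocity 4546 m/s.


x/Vnmo = 1309/4546 = 0.287945
(x/Vnmo)^2 = 0.082913
t0^2 = 3.083536
sqrt(3.083536 + 0.082913) = 1.779452
dt = 1.779452 - 1.756 = 0.023452

0.023452


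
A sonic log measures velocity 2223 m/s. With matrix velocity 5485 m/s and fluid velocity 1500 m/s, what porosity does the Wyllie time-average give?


1/V - 1/Vm = 1/2223 - 1/5485 = 0.00026753
1/Vf - 1/Vm = 1/1500 - 1/5485 = 0.00048435
phi = 0.00026753 / 0.00048435 = 0.5523

0.5523


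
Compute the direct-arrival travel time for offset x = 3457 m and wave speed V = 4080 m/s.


t = x / V
= 3457 / 4080
= 0.8473 s

0.8473


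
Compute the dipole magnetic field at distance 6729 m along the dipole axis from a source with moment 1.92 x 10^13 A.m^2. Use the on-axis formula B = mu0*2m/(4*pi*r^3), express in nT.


m = 1.92 x 10^13 = 19200000000000 A.m^2
2m = 38400000000000 A.m^2
r^3 = 6729^3 = 304685358489
B = (4pi*10^-7) * 38400000000000 / (4*pi * 304685358489) * 1e9
= 48254863.159139 / 3828789135541.66 * 1e9
= 12603.1655 nT

12603.1655


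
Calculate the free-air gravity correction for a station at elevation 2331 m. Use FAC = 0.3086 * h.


FAC = 0.3086 * h
= 0.3086 * 2331
= 719.3466 mGal

719.3466


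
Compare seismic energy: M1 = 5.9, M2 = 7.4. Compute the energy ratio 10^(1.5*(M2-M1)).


M2 - M1 = 7.4 - 5.9 = 1.5
1.5 * 1.5 = 2.25
ratio = 10^2.25 = 177.83

177.83


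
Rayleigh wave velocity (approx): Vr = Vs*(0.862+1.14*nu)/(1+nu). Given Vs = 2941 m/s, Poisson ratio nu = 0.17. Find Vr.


Numerator factor = 0.862 + 1.14*0.17 = 1.0558
Denominator = 1 + 0.17 = 1.17
Vr = 2941 * 1.0558 / 1.17 = 2653.94 m/s

2653.94


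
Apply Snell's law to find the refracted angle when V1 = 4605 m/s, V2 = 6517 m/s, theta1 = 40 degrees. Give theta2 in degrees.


sin(theta1) = sin(40 deg) = 0.642788
sin(theta2) = V2/V1 * sin(theta1) = 6517/4605 * 0.642788 = 0.909674
theta2 = arcsin(0.909674) = 65.4603 degrees

65.4603


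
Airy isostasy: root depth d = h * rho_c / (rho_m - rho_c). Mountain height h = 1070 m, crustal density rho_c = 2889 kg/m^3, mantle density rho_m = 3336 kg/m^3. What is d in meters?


rho_m - rho_c = 3336 - 2889 = 447
d = 1070 * 2889 / 447
= 3091230 / 447
= 6915.5 m

6915.5


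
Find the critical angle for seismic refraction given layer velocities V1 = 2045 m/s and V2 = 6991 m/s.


V1/V2 = 2045/6991 = 0.292519
theta_c = arcsin(0.292519) = 17.0088 degrees

17.0088


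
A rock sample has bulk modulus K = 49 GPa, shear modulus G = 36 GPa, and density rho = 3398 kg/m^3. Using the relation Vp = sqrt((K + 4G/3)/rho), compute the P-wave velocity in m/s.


First compute the effective modulus:
K + 4G/3 = 49e9 + 4*36e9/3 = 97000000000.0 Pa
Then divide by density:
97000000000.0 / 3398 = 28546203.6492 Pa/(kg/m^3)
Take the square root:
Vp = sqrt(28546203.6492) = 5342.86 m/s

5342.86


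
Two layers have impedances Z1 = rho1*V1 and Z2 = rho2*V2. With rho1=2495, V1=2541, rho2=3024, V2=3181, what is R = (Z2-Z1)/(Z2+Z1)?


Z1 = 2495 * 2541 = 6339795
Z2 = 3024 * 3181 = 9619344
R = (9619344 - 6339795) / (9619344 + 6339795) = 3279549 / 15959139 = 0.2055

0.2055


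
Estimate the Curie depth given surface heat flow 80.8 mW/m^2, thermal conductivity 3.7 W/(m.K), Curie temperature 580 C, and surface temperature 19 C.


T_Curie - T_surf = 580 - 19 = 561 C
Convert q to W/m^2: 80.8 mW/m^2 = 0.0808 W/m^2
d = 561 * 3.7 / 0.0808 = 25689.36 m

25689.36


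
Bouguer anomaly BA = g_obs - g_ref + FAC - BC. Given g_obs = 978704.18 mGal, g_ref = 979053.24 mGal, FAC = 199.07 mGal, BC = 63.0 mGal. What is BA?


BA = g_obs - g_ref + FAC - BC
= 978704.18 - 979053.24 + 199.07 - 63.0
= -212.99 mGal

-212.99


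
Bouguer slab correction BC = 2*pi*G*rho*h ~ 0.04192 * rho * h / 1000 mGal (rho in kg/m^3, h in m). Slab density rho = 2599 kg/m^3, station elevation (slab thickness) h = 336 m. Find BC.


BC = 0.04192 * rho * h / 1000
= 0.04192 * 2599 * 336 / 1000
= 36.6072 mGal

36.6072


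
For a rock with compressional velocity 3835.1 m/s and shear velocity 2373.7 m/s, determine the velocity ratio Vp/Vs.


Vp/Vs = 3835.1 / 2373.7
= 1.6157

1.6157


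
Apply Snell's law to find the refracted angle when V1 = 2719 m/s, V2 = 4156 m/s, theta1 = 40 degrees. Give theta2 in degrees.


sin(theta1) = sin(40 deg) = 0.642788
sin(theta2) = V2/V1 * sin(theta1) = 4156/2719 * 0.642788 = 0.982503
theta2 = arcsin(0.982503) = 79.2661 degrees

79.2661


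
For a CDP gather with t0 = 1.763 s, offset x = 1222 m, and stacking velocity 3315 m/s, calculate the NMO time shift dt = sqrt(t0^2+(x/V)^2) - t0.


x/Vnmo = 1222/3315 = 0.368627
(x/Vnmo)^2 = 0.135886
t0^2 = 3.108169
sqrt(3.108169 + 0.135886) = 1.801126
dt = 1.801126 - 1.763 = 0.038126

0.038126


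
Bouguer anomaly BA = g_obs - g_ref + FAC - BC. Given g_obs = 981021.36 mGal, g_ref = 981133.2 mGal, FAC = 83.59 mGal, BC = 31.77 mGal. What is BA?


BA = g_obs - g_ref + FAC - BC
= 981021.36 - 981133.2 + 83.59 - 31.77
= -60.02 mGal

-60.02


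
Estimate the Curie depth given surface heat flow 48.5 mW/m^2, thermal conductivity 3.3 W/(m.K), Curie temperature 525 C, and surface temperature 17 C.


T_Curie - T_surf = 525 - 17 = 508 C
Convert q to W/m^2: 48.5 mW/m^2 = 0.0485 W/m^2
d = 508 * 3.3 / 0.0485 = 34564.95 m

34564.95


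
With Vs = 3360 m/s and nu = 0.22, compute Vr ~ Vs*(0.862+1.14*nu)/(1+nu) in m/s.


Numerator factor = 0.862 + 1.14*0.22 = 1.1128
Denominator = 1 + 0.22 = 1.22
Vr = 3360 * 1.1128 / 1.22 = 3064.76 m/s

3064.76


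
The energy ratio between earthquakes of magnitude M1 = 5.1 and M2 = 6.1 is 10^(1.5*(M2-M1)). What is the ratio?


M2 - M1 = 6.1 - 5.1 = 1.0
1.5 * 1.0 = 1.5
ratio = 10^1.5 = 31.62

31.62


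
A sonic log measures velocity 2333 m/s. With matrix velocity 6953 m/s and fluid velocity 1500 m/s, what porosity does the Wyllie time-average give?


1/V - 1/Vm = 1/2333 - 1/6953 = 0.00028481
1/Vf - 1/Vm = 1/1500 - 1/6953 = 0.00052284
phi = 0.00028481 / 0.00052284 = 0.5447

0.5447


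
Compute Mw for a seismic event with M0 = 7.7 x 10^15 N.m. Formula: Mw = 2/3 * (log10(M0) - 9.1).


log10(M0) = log10(7.7 x 10^15) = 15.8865
Mw = 2/3 * (15.8865 - 9.1)
= 2/3 * 6.7865
= 4.52

4.52


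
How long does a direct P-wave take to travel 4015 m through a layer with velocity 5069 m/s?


t = x / V
= 4015 / 5069
= 0.7921 s

0.7921


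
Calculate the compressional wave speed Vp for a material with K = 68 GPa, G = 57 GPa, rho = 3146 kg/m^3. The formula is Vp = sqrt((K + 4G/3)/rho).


First compute the effective modulus:
K + 4G/3 = 68e9 + 4*57e9/3 = 144000000000.0 Pa
Then divide by density:
144000000000.0 / 3146 = 45772409.4088 Pa/(kg/m^3)
Take the square root:
Vp = sqrt(45772409.4088) = 6765.53 m/s

6765.53


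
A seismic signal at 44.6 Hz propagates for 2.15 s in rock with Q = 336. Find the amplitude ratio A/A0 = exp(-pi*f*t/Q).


pi*f*t/Q = pi*44.6*2.15/336 = 0.896569
A/A0 = exp(-0.896569) = 0.407967

0.407967


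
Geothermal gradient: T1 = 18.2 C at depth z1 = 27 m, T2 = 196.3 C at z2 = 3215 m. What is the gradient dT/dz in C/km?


dT = 196.3 - 18.2 = 178.1 C
dz = 3215 - 27 = 3188 m
gradient = dT/dz * 1000 = 178.1/3188 * 1000 = 55.8657 C/km

55.8657


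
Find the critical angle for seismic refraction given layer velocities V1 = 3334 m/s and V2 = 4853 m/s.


V1/V2 = 3334/4853 = 0.686998
theta_c = arcsin(0.686998) = 43.3929 degrees

43.3929


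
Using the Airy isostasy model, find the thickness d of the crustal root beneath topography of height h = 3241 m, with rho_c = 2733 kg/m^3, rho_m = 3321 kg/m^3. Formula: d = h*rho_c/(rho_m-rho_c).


rho_m - rho_c = 3321 - 2733 = 588
d = 3241 * 2733 / 588
= 8857653 / 588
= 15064.04 m

15064.04


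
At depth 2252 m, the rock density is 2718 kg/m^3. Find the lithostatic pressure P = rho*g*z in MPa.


P = rho * g * z / 1e6
= 2718 * 9.81 * 2252 / 1e6
= 60046382.16 / 1e6
= 60.0464 MPa

60.0464


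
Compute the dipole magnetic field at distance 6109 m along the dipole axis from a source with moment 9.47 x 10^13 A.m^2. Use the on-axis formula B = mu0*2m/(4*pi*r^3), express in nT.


m = 9.47 x 10^13 = 94700000000000 A.m^2
2m = 189400000000000 A.m^2
r^3 = 6109^3 = 227987153029
B = (4pi*10^-7) * 189400000000000 / (4*pi * 227987153029) * 1e9
= 238007059.435963 / 2864971060275.03 * 1e9
= 83074.8564 nT

83074.8564


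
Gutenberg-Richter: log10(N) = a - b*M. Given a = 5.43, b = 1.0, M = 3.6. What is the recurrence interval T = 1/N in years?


log10(N) = 5.43 - 1.0*3.6 = 1.83
N = 10^1.83 = 67.608298
T = 1/N = 1/67.608298 = 0.0148 years

0.0148


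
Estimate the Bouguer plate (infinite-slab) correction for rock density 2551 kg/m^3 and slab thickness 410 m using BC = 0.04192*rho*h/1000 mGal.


BC = 0.04192 * rho * h / 1000
= 0.04192 * 2551 * 410 / 1000
= 43.8445 mGal

43.8445


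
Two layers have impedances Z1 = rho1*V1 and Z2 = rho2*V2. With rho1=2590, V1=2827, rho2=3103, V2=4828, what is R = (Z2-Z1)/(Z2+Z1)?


Z1 = 2590 * 2827 = 7321930
Z2 = 3103 * 4828 = 14981284
R = (14981284 - 7321930) / (14981284 + 7321930) = 7659354 / 22303214 = 0.3434

0.3434


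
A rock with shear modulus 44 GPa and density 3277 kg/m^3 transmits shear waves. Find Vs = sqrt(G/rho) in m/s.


Convert G to Pa: G = 44e9 Pa
Compute G/rho = 44e9 / 3277 = 13426914.8612
Vs = sqrt(13426914.8612) = 3664.28 m/s

3664.28


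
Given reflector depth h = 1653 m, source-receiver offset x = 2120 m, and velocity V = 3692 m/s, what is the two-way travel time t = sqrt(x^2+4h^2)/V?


x^2 + 4h^2 = 2120^2 + 4*1653^2 = 4494400 + 10929636 = 15424036
sqrt(15424036) = 3927.3447
t = 3927.3447 / 3692 = 1.0637 s

1.0637


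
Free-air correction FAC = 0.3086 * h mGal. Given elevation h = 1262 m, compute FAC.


FAC = 0.3086 * h
= 0.3086 * 1262
= 389.4532 mGal

389.4532


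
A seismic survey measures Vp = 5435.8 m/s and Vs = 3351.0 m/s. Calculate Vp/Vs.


Vp/Vs = 5435.8 / 3351.0
= 1.6221

1.6221


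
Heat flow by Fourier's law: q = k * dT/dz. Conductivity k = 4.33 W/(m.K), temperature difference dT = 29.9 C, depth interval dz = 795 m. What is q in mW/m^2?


q = k * dT / dz * 1000
= 4.33 * 29.9 / 795 * 1000
= 0.162852 * 1000
= 162.8516 mW/m^2

162.8516


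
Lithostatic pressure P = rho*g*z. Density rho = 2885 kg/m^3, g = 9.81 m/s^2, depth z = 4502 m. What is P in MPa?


P = rho * g * z / 1e6
= 2885 * 9.81 * 4502 / 1e6
= 127414928.7 / 1e6
= 127.4149 MPa

127.4149


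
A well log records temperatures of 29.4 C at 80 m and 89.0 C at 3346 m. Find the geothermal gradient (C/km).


dT = 89.0 - 29.4 = 59.6 C
dz = 3346 - 80 = 3266 m
gradient = dT/dz * 1000 = 59.6/3266 * 1000 = 18.2486 C/km

18.2486


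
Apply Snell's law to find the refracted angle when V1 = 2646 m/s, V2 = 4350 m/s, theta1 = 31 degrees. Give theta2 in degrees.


sin(theta1) = sin(31 deg) = 0.515038
sin(theta2) = V2/V1 * sin(theta1) = 4350/2646 * 0.515038 = 0.846718
theta2 = arcsin(0.846718) = 57.8565 degrees

57.8565


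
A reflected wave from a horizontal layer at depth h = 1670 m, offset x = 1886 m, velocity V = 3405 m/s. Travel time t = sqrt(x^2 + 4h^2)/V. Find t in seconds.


x^2 + 4h^2 = 1886^2 + 4*1670^2 = 3556996 + 11155600 = 14712596
sqrt(14712596) = 3835.7002
t = 3835.7002 / 3405 = 1.1265 s

1.1265


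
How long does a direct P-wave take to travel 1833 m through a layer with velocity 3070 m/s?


t = x / V
= 1833 / 3070
= 0.5971 s

0.5971


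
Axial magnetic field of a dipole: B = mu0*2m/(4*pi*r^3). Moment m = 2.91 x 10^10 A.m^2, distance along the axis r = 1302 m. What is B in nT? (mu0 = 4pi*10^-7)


m = 2.91 x 10^10 = 29100000000 A.m^2
2m = 58200000000 A.m^2
r^3 = 1302^3 = 2207155608
B = (4pi*10^-7) * 58200000000 / (4*pi * 2207155608) * 1e9
= 73136.276976 / 27735935373.69 * 1e9
= 2636.878 nT

2636.878


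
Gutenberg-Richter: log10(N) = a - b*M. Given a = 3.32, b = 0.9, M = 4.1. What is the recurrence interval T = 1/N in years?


log10(N) = 3.32 - 0.9*4.1 = -0.37
N = 10^-0.37 = 0.42658
T = 1/N = 1/0.42658 = 2.3442 years

2.3442


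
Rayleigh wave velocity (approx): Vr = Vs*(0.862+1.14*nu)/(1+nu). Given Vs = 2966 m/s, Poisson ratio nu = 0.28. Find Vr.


Numerator factor = 0.862 + 1.14*0.28 = 1.1812
Denominator = 1 + 0.28 = 1.28
Vr = 2966 * 1.1812 / 1.28 = 2737.06 m/s

2737.06


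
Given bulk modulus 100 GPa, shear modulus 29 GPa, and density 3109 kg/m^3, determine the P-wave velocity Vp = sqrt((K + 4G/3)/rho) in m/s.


First compute the effective modulus:
K + 4G/3 = 100e9 + 4*29e9/3 = 138666666666.67 Pa
Then divide by density:
138666666666.67 / 3109 = 44601694.0066 Pa/(kg/m^3)
Take the square root:
Vp = sqrt(44601694.0066) = 6678.45 m/s

6678.45


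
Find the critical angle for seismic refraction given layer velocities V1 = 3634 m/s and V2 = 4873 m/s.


V1/V2 = 3634/4873 = 0.745742
theta_c = arcsin(0.745742) = 48.2229 degrees

48.2229


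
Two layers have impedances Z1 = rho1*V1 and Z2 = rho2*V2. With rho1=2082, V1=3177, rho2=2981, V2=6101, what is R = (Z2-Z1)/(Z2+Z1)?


Z1 = 2082 * 3177 = 6614514
Z2 = 2981 * 6101 = 18187081
R = (18187081 - 6614514) / (18187081 + 6614514) = 11572567 / 24801595 = 0.4666

0.4666


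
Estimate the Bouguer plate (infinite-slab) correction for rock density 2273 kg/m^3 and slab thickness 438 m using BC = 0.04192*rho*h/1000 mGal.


BC = 0.04192 * rho * h / 1000
= 0.04192 * 2273 * 438 / 1000
= 41.7345 mGal

41.7345


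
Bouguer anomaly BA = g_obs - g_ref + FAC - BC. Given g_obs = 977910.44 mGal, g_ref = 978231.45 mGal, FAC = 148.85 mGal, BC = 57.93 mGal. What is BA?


BA = g_obs - g_ref + FAC - BC
= 977910.44 - 978231.45 + 148.85 - 57.93
= -230.09 mGal

-230.09


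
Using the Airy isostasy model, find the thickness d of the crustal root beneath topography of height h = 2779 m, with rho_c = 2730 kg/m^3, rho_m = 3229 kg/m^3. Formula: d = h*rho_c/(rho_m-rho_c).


rho_m - rho_c = 3229 - 2730 = 499
d = 2779 * 2730 / 499
= 7586670 / 499
= 15203.75 m

15203.75


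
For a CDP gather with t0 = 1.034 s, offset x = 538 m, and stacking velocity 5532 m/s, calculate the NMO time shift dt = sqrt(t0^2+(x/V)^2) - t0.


x/Vnmo = 538/5532 = 0.097252
(x/Vnmo)^2 = 0.009458
t0^2 = 1.069156
sqrt(1.069156 + 0.009458) = 1.038563
dt = 1.038563 - 1.034 = 0.004563

0.004563


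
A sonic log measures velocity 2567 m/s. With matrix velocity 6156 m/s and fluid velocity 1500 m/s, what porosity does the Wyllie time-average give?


1/V - 1/Vm = 1/2567 - 1/6156 = 0.00022712
1/Vf - 1/Vm = 1/1500 - 1/6156 = 0.00050422
phi = 0.00022712 / 0.00050422 = 0.4504

0.4504


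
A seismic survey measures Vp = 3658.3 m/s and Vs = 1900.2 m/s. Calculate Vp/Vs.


Vp/Vs = 3658.3 / 1900.2
= 1.9252

1.9252


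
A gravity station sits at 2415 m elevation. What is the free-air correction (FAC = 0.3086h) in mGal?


FAC = 0.3086 * h
= 0.3086 * 2415
= 745.269 mGal

745.269


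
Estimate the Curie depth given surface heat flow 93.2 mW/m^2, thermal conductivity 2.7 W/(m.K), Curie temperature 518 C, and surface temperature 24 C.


T_Curie - T_surf = 518 - 24 = 494 C
Convert q to W/m^2: 93.2 mW/m^2 = 0.0932 W/m^2
d = 494 * 2.7 / 0.0932 = 14311.16 m

14311.16


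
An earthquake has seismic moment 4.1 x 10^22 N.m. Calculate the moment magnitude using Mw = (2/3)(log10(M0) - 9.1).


log10(M0) = log10(4.1 x 10^22) = 22.6128
Mw = 2/3 * (22.6128 - 9.1)
= 2/3 * 13.5128
= 9.01

9.01


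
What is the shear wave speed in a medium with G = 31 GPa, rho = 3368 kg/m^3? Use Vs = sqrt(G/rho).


Convert G to Pa: G = 31e9 Pa
Compute G/rho = 31e9 / 3368 = 9204275.5344
Vs = sqrt(9204275.5344) = 3033.85 m/s

3033.85


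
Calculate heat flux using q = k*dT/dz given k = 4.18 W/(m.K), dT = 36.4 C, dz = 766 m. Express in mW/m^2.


q = k * dT / dz * 1000
= 4.18 * 36.4 / 766 * 1000
= 0.198632 * 1000
= 198.6319 mW/m^2

198.6319


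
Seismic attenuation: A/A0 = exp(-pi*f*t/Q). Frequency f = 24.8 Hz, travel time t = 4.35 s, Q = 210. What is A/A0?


pi*f*t/Q = pi*24.8*4.35/210 = 1.613881
A/A0 = exp(-1.613881) = 0.199113

0.199113


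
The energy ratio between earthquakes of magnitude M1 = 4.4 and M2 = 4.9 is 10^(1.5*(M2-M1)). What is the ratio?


M2 - M1 = 4.9 - 4.4 = 0.5
1.5 * 0.5 = 0.75
ratio = 10^0.75 = 5.62

5.62


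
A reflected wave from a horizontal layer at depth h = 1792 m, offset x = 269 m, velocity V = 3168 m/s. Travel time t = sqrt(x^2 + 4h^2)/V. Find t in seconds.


x^2 + 4h^2 = 269^2 + 4*1792^2 = 72361 + 12845056 = 12917417
sqrt(12917417) = 3594.0808
t = 3594.0808 / 3168 = 1.1345 s

1.1345


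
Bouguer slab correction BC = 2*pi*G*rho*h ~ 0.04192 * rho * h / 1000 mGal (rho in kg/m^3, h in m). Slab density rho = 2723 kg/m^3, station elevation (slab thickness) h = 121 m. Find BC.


BC = 0.04192 * rho * h / 1000
= 0.04192 * 2723 * 121 / 1000
= 13.8119 mGal

13.8119


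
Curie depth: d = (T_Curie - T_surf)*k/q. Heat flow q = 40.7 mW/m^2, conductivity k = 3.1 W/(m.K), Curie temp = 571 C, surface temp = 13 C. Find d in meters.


T_Curie - T_surf = 571 - 13 = 558 C
Convert q to W/m^2: 40.7 mW/m^2 = 0.0407 W/m^2
d = 558 * 3.1 / 0.0407 = 42501.23 m

42501.23


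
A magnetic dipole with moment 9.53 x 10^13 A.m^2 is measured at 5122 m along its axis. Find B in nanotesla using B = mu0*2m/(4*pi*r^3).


m = 9.53 x 10^13 = 95300000000000 A.m^2
2m = 190600000000000 A.m^2
r^3 = 5122^3 = 134375075848
B = (4pi*10^-7) * 190600000000000 / (4*pi * 134375075848) * 1e9
= 239515023.909686 / 1688607004438.59 * 1e9
= 141841.7804 nT

141841.7804


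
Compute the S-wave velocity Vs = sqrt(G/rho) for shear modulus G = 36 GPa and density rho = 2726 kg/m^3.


Convert G to Pa: G = 36e9 Pa
Compute G/rho = 36e9 / 2726 = 13206162.876
Vs = sqrt(13206162.876) = 3634.03 m/s

3634.03


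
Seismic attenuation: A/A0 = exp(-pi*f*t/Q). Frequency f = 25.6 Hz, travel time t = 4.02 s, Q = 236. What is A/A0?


pi*f*t/Q = pi*25.6*4.02/236 = 1.369947
A/A0 = exp(-1.369947) = 0.25412

0.25412


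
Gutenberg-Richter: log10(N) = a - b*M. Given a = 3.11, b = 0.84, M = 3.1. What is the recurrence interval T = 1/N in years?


log10(N) = 3.11 - 0.84*3.1 = 0.506
N = 10^0.506 = 3.206269
T = 1/N = 1/3.206269 = 0.3119 years

0.3119


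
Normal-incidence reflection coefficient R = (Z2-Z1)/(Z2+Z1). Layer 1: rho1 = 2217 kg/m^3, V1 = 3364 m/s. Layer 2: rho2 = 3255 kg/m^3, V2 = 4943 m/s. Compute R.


Z1 = 2217 * 3364 = 7457988
Z2 = 3255 * 4943 = 16089465
R = (16089465 - 7457988) / (16089465 + 7457988) = 8631477 / 23547453 = 0.3666

0.3666


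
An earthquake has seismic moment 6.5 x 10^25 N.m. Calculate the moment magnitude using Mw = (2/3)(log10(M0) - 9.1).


log10(M0) = log10(6.5 x 10^25) = 25.8129
Mw = 2/3 * (25.8129 - 9.1)
= 2/3 * 16.7129
= 11.14

11.14


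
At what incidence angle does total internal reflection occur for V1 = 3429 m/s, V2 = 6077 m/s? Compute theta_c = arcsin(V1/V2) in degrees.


V1/V2 = 3429/6077 = 0.564259
theta_c = arcsin(0.564259) = 34.3508 degrees

34.3508


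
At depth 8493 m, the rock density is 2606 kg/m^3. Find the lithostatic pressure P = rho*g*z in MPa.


P = rho * g * z / 1e6
= 2606 * 9.81 * 8493 / 1e6
= 217122355.98 / 1e6
= 217.1224 MPa

217.1224


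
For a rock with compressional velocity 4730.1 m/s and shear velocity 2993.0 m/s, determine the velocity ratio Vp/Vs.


Vp/Vs = 4730.1 / 2993.0
= 1.5804

1.5804


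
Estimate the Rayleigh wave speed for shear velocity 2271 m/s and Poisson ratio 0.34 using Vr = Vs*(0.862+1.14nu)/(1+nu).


Numerator factor = 0.862 + 1.14*0.34 = 1.2496
Denominator = 1 + 0.34 = 1.34
Vr = 2271 * 1.2496 / 1.34 = 2117.79 m/s

2117.79


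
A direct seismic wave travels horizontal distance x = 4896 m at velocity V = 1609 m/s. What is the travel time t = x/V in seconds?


t = x / V
= 4896 / 1609
= 3.0429 s

3.0429


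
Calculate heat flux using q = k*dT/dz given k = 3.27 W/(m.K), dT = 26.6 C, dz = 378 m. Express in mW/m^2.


q = k * dT / dz * 1000
= 3.27 * 26.6 / 378 * 1000
= 0.230111 * 1000
= 230.1111 mW/m^2

230.1111


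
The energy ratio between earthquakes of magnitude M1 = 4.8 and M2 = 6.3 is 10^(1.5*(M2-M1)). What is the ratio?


M2 - M1 = 6.3 - 4.8 = 1.5
1.5 * 1.5 = 2.25
ratio = 10^2.25 = 177.83

177.83


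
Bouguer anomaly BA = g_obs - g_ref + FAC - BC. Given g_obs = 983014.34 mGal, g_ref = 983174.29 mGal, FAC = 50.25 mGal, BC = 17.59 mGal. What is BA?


BA = g_obs - g_ref + FAC - BC
= 983014.34 - 983174.29 + 50.25 - 17.59
= -127.29 mGal

-127.29


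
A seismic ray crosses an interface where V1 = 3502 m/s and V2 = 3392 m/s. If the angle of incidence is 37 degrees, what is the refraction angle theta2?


sin(theta1) = sin(37 deg) = 0.601815
sin(theta2) = V2/V1 * sin(theta1) = 3392/3502 * 0.601815 = 0.582912
theta2 = arcsin(0.582912) = 35.6556 degrees

35.6556


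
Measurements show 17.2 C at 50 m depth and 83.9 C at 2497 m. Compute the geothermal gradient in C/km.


dT = 83.9 - 17.2 = 66.7 C
dz = 2497 - 50 = 2447 m
gradient = dT/dz * 1000 = 66.7/2447 * 1000 = 27.2579 C/km

27.2579
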